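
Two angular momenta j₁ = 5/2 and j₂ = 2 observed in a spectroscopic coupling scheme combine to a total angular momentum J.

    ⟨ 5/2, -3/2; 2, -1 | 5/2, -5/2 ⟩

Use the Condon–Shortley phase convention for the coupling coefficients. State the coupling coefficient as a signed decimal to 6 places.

−√(3/7) = -0.654654

j₁+j₂−J=2  J+j₁−j₂=3  J−j₁+j₂=2  j₁+j₂+J+1=8
(j₁±m₁, j₂±m₂, J±M) = (1,4,1,3,0,5)
P² = 432/7
sum k=1..1:
  [1] −1/12 = -1/12
S = -1/12
C² = P²·S² = 3/7 ; C = -0.654654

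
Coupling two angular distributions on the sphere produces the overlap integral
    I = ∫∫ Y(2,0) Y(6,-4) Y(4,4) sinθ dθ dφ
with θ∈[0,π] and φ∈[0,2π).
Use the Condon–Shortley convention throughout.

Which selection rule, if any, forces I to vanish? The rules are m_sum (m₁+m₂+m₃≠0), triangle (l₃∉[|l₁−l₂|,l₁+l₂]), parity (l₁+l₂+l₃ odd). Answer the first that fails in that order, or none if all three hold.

none

m₁+m₂+m₃ = 0 − 4 + 4 = 0  ✓
triangle: |2−6|=4 ≤ l₃=4 ≤ 2+6=8  ✓
parity: l₁+l₂+l₃ = 12 is even  ✓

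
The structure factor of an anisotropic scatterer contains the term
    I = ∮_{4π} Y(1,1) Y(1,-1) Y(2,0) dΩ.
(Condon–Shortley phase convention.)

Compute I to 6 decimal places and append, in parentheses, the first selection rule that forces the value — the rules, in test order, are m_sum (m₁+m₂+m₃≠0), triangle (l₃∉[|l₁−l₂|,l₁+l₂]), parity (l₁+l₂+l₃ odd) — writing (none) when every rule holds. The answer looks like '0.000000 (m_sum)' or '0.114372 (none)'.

Rules hold: Σm=0, L=4 even, 0≤2≤2.
N = 3·3·5 = 45
Δ = 0!·2!·2!/5! = 1/30
Racah Σ t=0..0: t=0:+1/1 = 1/1
⇒ 3j(1 1 2; 0 0 0)² = 2/15, sgn +1
Racah Σ t=0..0: t=0:+1/4 = 1/4
⇒ 3j(1 1 2; 1 -1 0)² = 1/30, sgn +1
4πI² = N·(3j₀)²·(3jₘ)² = 1/5
I = +1·√(0.2/4π) = 0.12615663
No selection rule forces the value: the integral is nonzero (none).

0.126157 (none)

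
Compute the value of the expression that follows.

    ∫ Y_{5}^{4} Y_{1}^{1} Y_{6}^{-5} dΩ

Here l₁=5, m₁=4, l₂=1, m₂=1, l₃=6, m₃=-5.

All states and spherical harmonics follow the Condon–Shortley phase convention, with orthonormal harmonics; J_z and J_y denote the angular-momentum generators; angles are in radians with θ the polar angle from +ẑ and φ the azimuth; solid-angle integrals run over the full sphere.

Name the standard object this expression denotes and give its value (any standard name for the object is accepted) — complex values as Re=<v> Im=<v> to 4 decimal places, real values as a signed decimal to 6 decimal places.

Gaunt coefficient, -0.303018

This is a Gaunt coefficient — the integral of a triple product of spherical harmonics over the sphere.
m-sum 0 ✓  L=12 even ✓  4≤6≤6 ✓
Π(2lᵢ+1) = 11×3×13 = 429
triangle coeff Δ(5,1,6) = 1/858
Σ_t [0,0]: t=0:+1/14400 = 1/14400
(3j)²=6/143 [(5 1 6; 0 0 0)], sign=+1
Σ_t [0,0]: t=0:+1/725760 = 1/725760
(3j)²=5/78 [(5 1 6; 4 1 -5)], sign=-1
⇒ 4πI² = 15/13
I = (-1)√(15/13/(4π)) = -0.30301841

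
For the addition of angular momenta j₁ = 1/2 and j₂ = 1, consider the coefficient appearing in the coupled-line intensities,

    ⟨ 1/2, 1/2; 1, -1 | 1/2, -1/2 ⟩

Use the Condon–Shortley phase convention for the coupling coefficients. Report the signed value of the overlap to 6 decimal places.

+0.816497

triangle: 1!×0!×1!/3! = 1/6
(j±m)!: 1!×0!×0!×2!×0!×1! = 2
prefactor² = (2J+1)×Δ×N² = 2/3
  k=0: +1/(0!×1!×0!×0!×0!×1!) = 1
Σ = 1  ⇒  CG² = 2/3×1² = 2/3
CG = +√(2/3) = +0.816497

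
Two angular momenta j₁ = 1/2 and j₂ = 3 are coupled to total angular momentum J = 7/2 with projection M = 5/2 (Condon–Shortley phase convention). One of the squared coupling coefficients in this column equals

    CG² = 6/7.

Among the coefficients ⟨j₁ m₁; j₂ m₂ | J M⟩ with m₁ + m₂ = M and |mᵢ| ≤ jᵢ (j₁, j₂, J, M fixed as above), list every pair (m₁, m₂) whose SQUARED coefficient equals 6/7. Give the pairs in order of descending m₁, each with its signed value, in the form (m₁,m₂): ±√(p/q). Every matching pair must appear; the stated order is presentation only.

Admissible pairs with m₁+m₂ = M = 5/2: (-1/2,3), (1/2,2)
  (m₁,m₂)=(1/2,2): CG² = 6/7, CG = +√(6/7)   ← matches the target
  (m₁,m₂)=(-1/2,3): CG² = 1/7, CG = +√(1/7)
Pairs with CG² = 6/7: (1/2,2): +√(6/7)

(1/2,2): +√(6/7)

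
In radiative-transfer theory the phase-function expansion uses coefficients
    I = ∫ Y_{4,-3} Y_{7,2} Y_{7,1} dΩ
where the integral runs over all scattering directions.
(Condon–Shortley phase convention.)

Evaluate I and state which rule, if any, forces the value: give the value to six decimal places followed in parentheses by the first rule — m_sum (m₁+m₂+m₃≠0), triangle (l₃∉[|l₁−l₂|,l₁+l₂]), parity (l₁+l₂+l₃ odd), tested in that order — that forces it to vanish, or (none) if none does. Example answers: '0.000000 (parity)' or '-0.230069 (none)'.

-0.033455 (none)

Checks pass: Σm=0; 18 even; l₃=7∈[3,11].
(2·4+1)(2·7+1)(2·7+1) = 2025
Δ: 4! 4! 10! / 19! → 1/58198140
sum: t=0:+1/17418240 t=1:−1/622080 t=2:+1/230400 t=3:−1/622080 t=4:+1/17418240 = 1/806400
3j²(4 7 7; 0 0 0) = Δ·Π!·Σ² = 2268/230945  (sign -1)
sum: t=3:−1/2488320 t=4:+1/2073600 = 1/12441600
3j²(4 7 7; -3 2 1) = Δ·Π!·Σ² = 98/138567  (sign +1)
combine: 4πI² = 2025·2268/230945·98/138567 = 30005640/2133423721
take √, sign -1: I = -0.03345476
No selection rule forces the value: the integral is nonzero (none).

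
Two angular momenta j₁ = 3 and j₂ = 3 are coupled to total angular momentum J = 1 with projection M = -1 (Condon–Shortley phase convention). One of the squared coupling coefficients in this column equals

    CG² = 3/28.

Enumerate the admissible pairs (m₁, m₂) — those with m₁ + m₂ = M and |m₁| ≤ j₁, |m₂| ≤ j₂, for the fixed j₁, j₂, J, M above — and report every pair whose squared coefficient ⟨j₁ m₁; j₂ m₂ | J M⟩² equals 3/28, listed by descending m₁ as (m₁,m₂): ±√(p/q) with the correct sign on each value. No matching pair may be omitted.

Admissible pairs with m₁+m₂ = M = -1: (-3,2), (-2,1), (-1,0), (0,-1), (1,-2), (2,-3)
  (m₁,m₂)=(2,-3): CG² = 3/28, CG = +√(3/28)   ← matches the target
  (m₁,m₂)=(1,-2): CG² = 5/28, CG = −√(5/28)
  (m₁,m₂)=(0,-1): CG² = 3/14, CG = +√(3/14)
  (m₁,m₂)=(-1,0): CG² = 3/14, CG = −√(3/14)
  (m₁,m₂)=(-2,1): CG² = 5/28, CG = +√(5/28)
  (m₁,m₂)=(-3,2): CG² = 3/28, CG = −√(3/28)   ← matches the target
Pairs with CG² = 3/28: (2,-3): +√(3/28); (-3,2): −√(3/28)

(2,-3): +√(3/28); (-3,2): −√(3/28)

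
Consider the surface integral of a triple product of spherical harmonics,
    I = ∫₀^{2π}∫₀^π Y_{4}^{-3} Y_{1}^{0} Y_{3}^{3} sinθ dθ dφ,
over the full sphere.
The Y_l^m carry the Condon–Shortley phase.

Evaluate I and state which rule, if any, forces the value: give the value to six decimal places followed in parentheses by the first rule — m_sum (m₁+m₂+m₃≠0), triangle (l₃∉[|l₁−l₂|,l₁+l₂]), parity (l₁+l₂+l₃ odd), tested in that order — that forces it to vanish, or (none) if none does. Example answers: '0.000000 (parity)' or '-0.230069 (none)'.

-0.162868 (none)

Rules hold: Σm=0, L=8 even, 3≤3≤5.
N = 9·3·7 = 189
Δ = 2!·6!·0!/9! = 1/252
Racah Σ t=1..1: t=1:−1/36 = -1/36
⇒ 3j(4 1 3; 0 0 0)² = 4/63, sgn +1
Racah Σ t=1..1: t=1:−1/720 = -1/720
⇒ 3j(4 1 3; -3 0 3)² = 1/36, sgn -1
4πI² = N·(3j₀)²·(3jₘ)² = 1/3
I = -1·√(0.333333/4π) = -0.16286750
No selection rule forces the value: the integral is nonzero (none).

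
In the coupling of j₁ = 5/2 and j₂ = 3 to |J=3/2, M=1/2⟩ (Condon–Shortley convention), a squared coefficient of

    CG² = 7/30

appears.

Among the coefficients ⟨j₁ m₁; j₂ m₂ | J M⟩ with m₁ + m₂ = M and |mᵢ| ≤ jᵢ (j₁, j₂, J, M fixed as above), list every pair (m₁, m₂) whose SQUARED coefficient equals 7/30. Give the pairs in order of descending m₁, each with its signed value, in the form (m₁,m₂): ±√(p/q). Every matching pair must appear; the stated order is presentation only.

(3/2,-1): −√(7/30)

Admissible pairs with m₁+m₂ = M = 1/2: (-5/2,3), (-3/2,2), (-1/2,1), (1/2,0), (3/2,-1), (5/2,-2)
  (m₁,m₂)=(5/2,-2): CG² = 5/21, CG = +√(5/21)
  (m₁,m₂)=(3/2,-1): CG² = 7/30, CG = −√(7/30)   ← matches the target
  (m₁,m₂)=(1/2,0): CG² = 4/35, CG = +√(4/35)
  (m₁,m₂)=(-1/2,1): CG² = 1/105, CG = −√(1/105)
  (m₁,m₂)=(-3/2,2): CG² = 1/21, CG = −√(1/21)
  (m₁,m₂)=(-5/2,3): CG² = 5/14, CG = +√(5/14)
Pairs with CG² = 7/30: (3/2,-1): −√(7/30)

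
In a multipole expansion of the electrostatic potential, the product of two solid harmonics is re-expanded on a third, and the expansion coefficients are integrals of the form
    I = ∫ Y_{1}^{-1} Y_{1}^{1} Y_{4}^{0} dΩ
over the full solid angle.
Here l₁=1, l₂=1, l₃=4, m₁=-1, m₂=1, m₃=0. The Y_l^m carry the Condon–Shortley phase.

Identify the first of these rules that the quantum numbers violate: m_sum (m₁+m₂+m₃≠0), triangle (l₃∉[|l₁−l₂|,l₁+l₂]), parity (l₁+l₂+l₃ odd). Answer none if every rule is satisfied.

azimuthal sum: -1 + 1 + 0 = 0  ✓
l₃ must lie in [0,2]; have l₃=4  ✗
L = 1 + 1 + 4 = 6 (even)

triangle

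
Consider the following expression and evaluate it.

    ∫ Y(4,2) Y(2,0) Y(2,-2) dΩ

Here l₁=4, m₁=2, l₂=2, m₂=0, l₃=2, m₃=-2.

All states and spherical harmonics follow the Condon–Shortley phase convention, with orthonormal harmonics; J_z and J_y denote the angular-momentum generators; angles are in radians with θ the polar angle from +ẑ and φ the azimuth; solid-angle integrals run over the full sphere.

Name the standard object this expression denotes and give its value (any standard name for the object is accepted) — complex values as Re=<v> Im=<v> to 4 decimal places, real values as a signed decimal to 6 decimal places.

Gaunt coefficient, +0.156078

This is a Gaunt coefficient — the integral of a triple product of spherical harmonics over the sphere.
Checks pass: Σm=0; 8 even; l₃=2∈[2,6].
(2·4+1)(2·2+1)(2·2+1) = 225
Δ: 4! 4! 0! / 9! → 1/630
sum: t=2:+1/16 = 1/16
3j²(4 2 2; 0 0 0) = Δ·Π!·Σ² = 2/35  (sign +1)
sum: t=2:+1/96 = 1/96
3j²(4 2 2; 2 0 -2) = Δ·Π!·Σ² = 1/42  (sign +1)
combine: 4πI² = 225·2/35·1/42 = 15/49
take √, sign +1: I = 0.15607835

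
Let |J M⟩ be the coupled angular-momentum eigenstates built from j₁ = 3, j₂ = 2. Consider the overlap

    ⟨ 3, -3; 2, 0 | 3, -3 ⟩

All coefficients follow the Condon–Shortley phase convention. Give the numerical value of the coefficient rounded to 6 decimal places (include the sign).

triangle: 2!*4!*2!/9! = 96/362880
(j±m)!: 0!*6!*2!*2!*0!*6! = 2073600
prefactor² = (2J+1)*Δ*N² = 3840
  k=2: +1/(2!*0!*4!*0!*0!*2!) = 1/96
Σ = 1/96  ⇒  CG² = 3840*(1/96)² = 5/12
CG = +√(5/12) = +0.645497

+0.645497  (= +√(5/12))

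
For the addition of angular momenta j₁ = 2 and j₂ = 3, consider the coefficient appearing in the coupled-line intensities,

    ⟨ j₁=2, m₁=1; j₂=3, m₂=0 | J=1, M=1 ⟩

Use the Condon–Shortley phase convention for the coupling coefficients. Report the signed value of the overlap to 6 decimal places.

−√(3/35) ≈ -0.292770

triangle: 4!*0!*2!/7! = 48/5040
(j±m)!: 3!*1!*3!*3!*2!*0! = 432
prefactor² = (2J+1)*Δ*N² = 432/35
  k=1: −1/(1!*3!*0!*2!*0!*0!) = -1/12
Σ = -1/12  ⇒  CG² = 432/35*(-1/12)² = 3/35
CG = −√(3/35) = -0.292770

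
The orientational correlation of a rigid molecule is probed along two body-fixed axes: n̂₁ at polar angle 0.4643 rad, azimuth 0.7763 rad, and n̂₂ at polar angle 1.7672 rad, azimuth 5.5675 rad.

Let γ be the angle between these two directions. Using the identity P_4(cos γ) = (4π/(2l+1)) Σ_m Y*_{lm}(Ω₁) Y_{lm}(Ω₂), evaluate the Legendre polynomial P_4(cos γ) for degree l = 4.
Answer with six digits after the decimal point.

Term-by-term m-sum for l=4 (normalisation 4π/9 = 1.396263):
  m=-4: (-0.017782+0.000647i) × (-0.393653+0.112707i) = +0.006927-0.002259i  (running Σ = +0.006927-0.002259i)
  m=-3: (-0.069094+0.072972i) × (+0.125563-0.193223i) = +0.005424+0.022513i  (running Σ = +0.012351+0.020254i)
  m=-2: (+0.005610+0.308269i) × (-0.032799-0.233717i) = +0.071864-0.011422i  (running Σ = +0.084215+0.008832i)
  m=-1: (+0.350904+0.344577i) × (+0.186773+0.162393i) = +0.009583+0.121342i  (running Σ = +0.093798+0.130174i)
  m=0: (+0.146665-0.000000i) × (+0.201873+0.000000i) = +0.029608+0.000000i  (running Σ = +0.123406+0.130174i)
  m=1: (-0.350904+0.344577i) × (-0.186773+0.162393i) = +0.009583-0.121342i  (running Σ = +0.132989+0.008832i)
  m=2: (+0.005610-0.308269i) × (-0.032799+0.233717i) = +0.071864+0.011422i  (running Σ = +0.204852+0.020254i)
  m=3: (+0.069094+0.072972i) × (-0.125563-0.193223i) = +0.005424-0.022513i  (running Σ = +0.210276-0.002259i)
  m=4: (-0.017782-0.000647i) × (-0.393653-0.112707i) = +0.006927+0.002259i  (running Σ = +0.217203-0.000000i)
Accumulated sum +0.217203-0.000000i; after 4π/(2l+1) scaling, +0.303273-0.000000i ⇒ P_4 = 0.303273

0.303273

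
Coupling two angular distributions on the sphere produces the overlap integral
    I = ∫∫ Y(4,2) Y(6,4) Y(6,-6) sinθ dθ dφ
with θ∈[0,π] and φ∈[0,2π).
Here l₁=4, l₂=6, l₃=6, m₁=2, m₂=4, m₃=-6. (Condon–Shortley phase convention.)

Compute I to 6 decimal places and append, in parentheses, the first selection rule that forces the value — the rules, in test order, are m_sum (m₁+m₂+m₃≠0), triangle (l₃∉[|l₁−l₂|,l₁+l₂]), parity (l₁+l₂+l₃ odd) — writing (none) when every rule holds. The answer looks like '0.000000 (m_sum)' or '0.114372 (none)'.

Checks pass: Σm=0; 16 even; l₃=6∈[2,10].
(2·4+1)(2·6+1)(2·6+1) = 1521
Δ: 4! 4! 8! / 17! → 1/15315300
sum: t=0:+1/829440 t=1:−1/25920 t=2:+1/9216 t=3:−1/25920 t=4:+1/829440 = 7/207360
3j²(4 6 6; 0 0 0) = Δ·Π!·Σ² = 28/2431  (sign +1)
sum: t=2:+1/3870720 = 1/3870720
3j²(4 6 6; 2 4 -6) = Δ·Π!·Σ² = 135/6188  (sign +1)
combine: 4πI² = 1521·28/2431·135/6188 = 1215/3179
take √, sign +1: I = 0.17439657
No selection rule forces the value: the integral is nonzero (none).

0.174397 (none)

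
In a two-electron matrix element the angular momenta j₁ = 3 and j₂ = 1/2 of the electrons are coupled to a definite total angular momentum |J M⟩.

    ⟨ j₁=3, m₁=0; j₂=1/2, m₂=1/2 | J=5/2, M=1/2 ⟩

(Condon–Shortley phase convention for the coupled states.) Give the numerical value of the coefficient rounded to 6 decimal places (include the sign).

j₁+j₂−J=1  J+j₁−j₂=5  J−j₁+j₂=0  j₁+j₂+J+1=7
(j₁±m₁, j₂±m₂, J±M) = (3,3,1,0,3,2)
P² = 432/7
sum k=1..1:
  [1] −1/12 = -1/12
S = -1/12
C² = P²·S² = 3/7 ; C = -0.654654

-0.654654  (= −√(3/7))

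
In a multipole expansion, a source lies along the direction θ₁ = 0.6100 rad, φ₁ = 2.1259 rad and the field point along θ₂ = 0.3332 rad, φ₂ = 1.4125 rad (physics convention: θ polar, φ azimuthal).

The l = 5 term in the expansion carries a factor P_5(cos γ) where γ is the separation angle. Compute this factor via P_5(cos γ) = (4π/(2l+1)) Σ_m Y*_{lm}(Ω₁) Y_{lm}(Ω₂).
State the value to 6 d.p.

0.072726

Term-by-term m-sum for l=5 (normalisation 4π/11 = 1.142397):
  term(m=-5) = (-0.000045, -0.000021)   from Y*(Ω₁)=(-0.010250, -0.026739), Y(Ω₂)=(0.001236, -0.001221)
  term(m=-4) = (-0.001972, 0.000584)   from Y*(Ω₁)=(-0.078371, 0.103174), Y(Ω₂)=(0.012795, 0.009392)
  term(m=-3) = (-0.015072, 0.023545)   from Y*(Ω₁)=(0.326744, 0.030974), Y(Ω₂)=(-0.038946, 0.075752)
  term(m=-2) = (0.019110, 0.131791)   from Y*(Ω₁)=(-0.205760, -0.414687), Y(Ω₂)=(-0.273372, -0.089560)
  term(m=-1) = (0.081772, 0.070770)   from Y*(Ω₁)=(-0.103734, 0.167272), Y(Ω₂)=(0.086612, -0.542570)
  term(m=+0) = (-0.103925, -0.000000)   from Y*(Ω₁)=(-0.344399, -0.000000), Y(Ω₂)=(0.301758, 0.000000)
  term(m=+1) = (0.081772, -0.070770)   from Y*(Ω₁)=(0.103734, 0.167272), Y(Ω₂)=(-0.086612, -0.542570)
  term(m=+2) = (0.019110, -0.131791)   from Y*(Ω₁)=(-0.205760, 0.414687), Y(Ω₂)=(-0.273372, 0.089560)
  term(m=+3) = (-0.015072, -0.023545)   from Y*(Ω₁)=(-0.326744, 0.030974), Y(Ω₂)=(0.038946, 0.075752)
  term(m=+4) = (-0.001972, -0.000584)   from Y*(Ω₁)=(-0.078371, -0.103174), Y(Ω₂)=(0.012795, -0.009392)
  term(m=+5) = (-0.000045, 0.000021)   from Y*(Ω₁)=(0.010250, -0.026739), Y(Ω₂)=(-0.001236, -0.001221)
Σ over m = (0.063661, -0.000000); ×(4π/11) → (0.072726, -0.000000). Real part: 0.072726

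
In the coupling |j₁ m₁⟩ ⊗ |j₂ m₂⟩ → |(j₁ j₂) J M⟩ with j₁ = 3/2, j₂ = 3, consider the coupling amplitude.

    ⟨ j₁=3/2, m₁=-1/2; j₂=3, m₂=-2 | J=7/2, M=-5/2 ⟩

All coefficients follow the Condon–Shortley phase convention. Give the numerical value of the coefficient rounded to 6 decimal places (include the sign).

+0.377964

j₁+j₂−J=1  J+j₁−j₂=2  J−j₁+j₂=5  j₁+j₂+J+1=9
(j₁±m₁, j₂±m₂, J±M) = (1,2,1,5,1,6)
P² = 6400/7
sum k=0..1:
  [0] +1/48 = 1/48
  [1] −1/120 = -1/120
S = 1/80
C² = P²·S² = 1/7 ; C = +0.377964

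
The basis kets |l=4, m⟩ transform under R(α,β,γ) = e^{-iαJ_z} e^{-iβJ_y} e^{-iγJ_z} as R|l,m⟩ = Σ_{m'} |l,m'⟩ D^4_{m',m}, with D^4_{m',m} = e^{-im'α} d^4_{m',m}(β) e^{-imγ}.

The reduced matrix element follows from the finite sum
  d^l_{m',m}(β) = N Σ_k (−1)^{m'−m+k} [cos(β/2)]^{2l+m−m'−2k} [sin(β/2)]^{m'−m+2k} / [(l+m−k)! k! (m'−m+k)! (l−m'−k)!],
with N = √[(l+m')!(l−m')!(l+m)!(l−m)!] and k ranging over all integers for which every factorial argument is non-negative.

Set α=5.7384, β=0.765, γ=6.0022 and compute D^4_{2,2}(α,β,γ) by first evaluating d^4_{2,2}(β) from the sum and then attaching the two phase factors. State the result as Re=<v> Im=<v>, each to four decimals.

D^4_{2,2}(5.7384,0.7650,6.0022) = e^{-i·2·5.7384}·d^4_{2,2}(0.7650)·e^{-i·2·6.0022}. Compute d first:
c=cos(0.765000/2)=0.927734, s=sin(0.765000/2)=0.373241; N=√[720·2·720·2]=1440.000000
k: max(0,(2)−(2))=0 … min(4+(2),4−(2))=2
  k=0: (−1)^0·1440.0000/(1440)·0.9277^8·0.3732^0 = +0.548769
  k=1: (−1)^1·1440.0000/(120)·0.9277^6·0.3732^2 = -1.065864
  k=2: (−1)^2·1440.0000/(96)·0.9277^4·0.3732^4 = +0.215647
d^4_{2,2}(0.7650) = +0.548769 -1.065864 +0.215647 = -0.301449
Attach z-rotation phases: D = e^{-i(2)(5.7384)}·(-0.301449)·e^{-i(2)(6.0022)} = +0.024314-0.300466i

Re=0.0243 Im=-0.3005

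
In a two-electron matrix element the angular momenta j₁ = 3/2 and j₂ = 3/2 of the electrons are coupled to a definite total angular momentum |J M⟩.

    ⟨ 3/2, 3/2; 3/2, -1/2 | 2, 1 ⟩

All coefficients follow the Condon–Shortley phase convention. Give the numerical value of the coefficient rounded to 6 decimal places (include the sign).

+√(1/2) ≈ +0.707107

j₁+j₂−J=1  J+j₁−j₂=2  J−j₁+j₂=2  j₁+j₂+J+1=6
(j₁±m₁, j₂±m₂, J±M) = (3,0,1,2,3,1)
P² = 2
sum k=0..0:
  [0] +1/2 = 1/2
S = 1/2
C² = P²·S² = 1/2 ; C = +0.707107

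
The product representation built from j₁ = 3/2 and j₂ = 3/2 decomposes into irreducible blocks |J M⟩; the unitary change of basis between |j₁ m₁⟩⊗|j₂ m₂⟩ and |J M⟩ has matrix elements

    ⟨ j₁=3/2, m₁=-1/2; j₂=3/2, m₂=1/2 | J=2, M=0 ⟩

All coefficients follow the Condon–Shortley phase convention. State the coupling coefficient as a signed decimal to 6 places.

triangle: 1!×2!×2!/6! = 4/720
(j±m)!: 1!×2!×2!×1!×2!×2! = 16
prefactor² = (2J+1)×Δ×N² = 4/9
  k=0: +1/(0!×1!×2!×2!×0!×0!) = 1/4
  k=1: −1/(1!×0!×1!×1!×1!×1!) = -1
Σ = -3/4  ⇒  CG² = 4/9×(-3/4)² = 1/4
CG = −√(1/4) = -0.500000

−√(1/4) ≈ -0.500000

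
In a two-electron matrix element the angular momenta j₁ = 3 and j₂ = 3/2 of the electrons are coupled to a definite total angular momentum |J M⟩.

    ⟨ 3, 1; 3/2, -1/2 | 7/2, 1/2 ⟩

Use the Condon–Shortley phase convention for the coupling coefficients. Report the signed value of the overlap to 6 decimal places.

+0.534522

triangle: 1!×5!×2!/9! = 240/362880
(j±m)!: 4!×2!×1!×2!×4!×3! = 13824
prefactor² = (2J+1)×Δ×N² = 512/7
  k=0: +1/(0!×1!×2!×1!×3!×1!) = 1/12
  k=1: −1/(1!×0!×1!×0!×4!×2!) = -1/48
Σ = 1/16  ⇒  CG² = 512/7×(1/16)² = 2/7
CG = +√(2/7) = +0.534522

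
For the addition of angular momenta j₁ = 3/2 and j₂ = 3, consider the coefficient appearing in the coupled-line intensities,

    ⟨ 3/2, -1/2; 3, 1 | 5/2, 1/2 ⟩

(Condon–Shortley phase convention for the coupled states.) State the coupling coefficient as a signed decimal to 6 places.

triangle: 2!*1!*4!/8! = 48/40320
(j±m)!: 1!*2!*4!*2!*3!*2! = 1152
prefactor² = (2J+1)*Δ*N² = 288/35
  k=1: −1/(1!*1!*1!*3!*0!*1!) = -1/6
  k=2: +1/(2!*0!*0!*2!*1!*2!) = 1/8
Σ = -1/24  ⇒  CG² = 288/35*(-1/24)² = 1/70
CG = −√(1/70) = -0.119523

−√(1/70) = -0.119523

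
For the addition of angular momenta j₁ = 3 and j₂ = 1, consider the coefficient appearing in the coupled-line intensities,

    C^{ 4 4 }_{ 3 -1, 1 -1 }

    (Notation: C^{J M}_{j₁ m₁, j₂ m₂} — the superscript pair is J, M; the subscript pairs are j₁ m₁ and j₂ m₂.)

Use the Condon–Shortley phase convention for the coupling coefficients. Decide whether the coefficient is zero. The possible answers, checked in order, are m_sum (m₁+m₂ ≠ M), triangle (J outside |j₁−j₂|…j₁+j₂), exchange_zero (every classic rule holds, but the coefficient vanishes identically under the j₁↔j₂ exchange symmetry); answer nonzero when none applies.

m-sum: m₁+m₂ = -1+(-1) = -2, M = 4  ✗ ⇒ coefficient is 0

m_sum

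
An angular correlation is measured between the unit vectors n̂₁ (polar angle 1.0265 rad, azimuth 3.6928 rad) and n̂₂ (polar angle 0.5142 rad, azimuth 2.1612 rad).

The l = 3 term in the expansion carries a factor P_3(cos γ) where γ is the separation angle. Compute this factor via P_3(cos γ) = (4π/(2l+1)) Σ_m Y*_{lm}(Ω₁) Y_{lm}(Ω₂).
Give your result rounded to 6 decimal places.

-0.445834

Expand P_3 via completeness: Σ_{m} conj(Y_{3,m}) at Ω₁ times Y_{3,m} at Ω₂ —
  [-3]  conj(Y_{3,-3})(Ω₁) = (0.021612, -0.260331) ; Y_{3,-3}(Ω₂) = (0.048647, -0.009882) ; Δ = (-0.001521, -0.012878)
  [-2]  conj(Y_{3,-2})(Ω₁) = (0.174846, 0.345592) ; Y_{3,-2}(Ω₂) = (-0.081835, 0.199091) ; Δ = (-0.083113, 0.006529)
  [-1]  conj(Y_{3,-1})(Ω₁) = (-0.080237, -0.049327) ; Y_{3,-1}(Ω₂) = (-0.246924, -0.368466) ; Δ = (0.001637, 0.041745)
  [+0]  conj(Y_{3,0})(Ω₁) = (-0.320644, -0.000000) ; Y_{3,0}(Ω₂) = (0.256841, 0.000000) ; Δ = (-0.082354, -0.000000)
  [+1]  conj(Y_{3,1})(Ω₁) = (0.080237, -0.049327) ; Y_{3,1}(Ω₂) = (0.246924, -0.368466) ; Δ = (0.001637, -0.041745)
  [+2]  conj(Y_{3,2})(Ω₁) = (0.174846, -0.345592) ; Y_{3,2}(Ω₂) = (-0.081835, -0.199091) ; Δ = (-0.083113, -0.006529)
  [+3]  conj(Y_{3,3})(Ω₁) = (-0.021612, -0.260331) ; Y_{3,3}(Ω₂) = (-0.048647, -0.009882) ; Δ = (-0.001521, 0.012878)
Total Σ_m = (-0.248348, -0.000000). Multiply by 1.795196: (-0.445834, -0.000000). P_3(cos γ) = -0.445834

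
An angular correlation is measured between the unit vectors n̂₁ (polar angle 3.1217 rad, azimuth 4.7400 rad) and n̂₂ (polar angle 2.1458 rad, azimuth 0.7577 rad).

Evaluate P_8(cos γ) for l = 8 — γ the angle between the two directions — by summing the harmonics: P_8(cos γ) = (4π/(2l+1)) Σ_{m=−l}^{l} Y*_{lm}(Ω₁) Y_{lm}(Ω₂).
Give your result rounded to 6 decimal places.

0.021059

Expand P_8 via completeness: Σ_{m} conj(Y_{8,m}) at Ω₁ times Y_{8,m} at Ω₂ —
  m=-8: (+0.000000+0.000000i) × (+0.123681+0.027863i) = +0.000000+0.000000i  (running Σ = +0.000000+0.000000i)
  m=-7: (+0.000000-0.000000i) × (-0.183255-0.272804i) = -0.000000+0.000000i  (running Σ = -0.000000+0.000000i)
  m=-6: (-0.000000-0.000000i) × (-0.074737+0.445563i) = +0.000000-0.000000i  (running Σ = +0.000000-0.000000i)
  m=-5: (-0.000000+0.000000i) × (+0.210957-0.159343i) = +0.000000+0.000000i  (running Σ = +0.000000+0.000000i)
  m=-4: (+0.000002+0.000000i) × (+0.167408+0.018624i) = +0.000000+0.000000i  (running Σ = +0.000000+0.000000i)
  m=-3: (+0.000009-0.000109i) × (-0.231813-0.273935i) = -0.000032+0.000023i  (running Σ = -0.000032+0.000023i)
  m=-2: (-0.004069-0.000225i) × (-0.000617+0.011135i) = +0.000005-0.000045i  (running Σ = -0.000027-0.000022i)
  m=-1: (-0.002700+0.097780i) × (-0.250612+0.237100i) = -0.022507-0.025145i  (running Σ = -0.022534-0.025167i)
  m=0: (+1.154837-0.000000i) × (+0.063694+0.000000i) = +0.073556+0.000000i  (running Σ = +0.051022-0.025167i)
  m=1: (+0.002700+0.097780i) × (+0.250612+0.237100i) = -0.022507+0.025145i  (running Σ = +0.028515-0.000022i)
  m=2: (-0.004069+0.000225i) × (-0.000617-0.011135i) = +0.000005+0.000045i  (running Σ = +0.028521+0.000023i)
  m=3: (-0.000009-0.000109i) × (+0.231813-0.273935i) = -0.000032-0.000023i  (running Σ = +0.028488+0.000000i)
  m=4: (+0.000002-0.000000i) × (+0.167408-0.018624i) = +0.000000-0.000000i  (running Σ = +0.028489+0.000000i)
  m=5: (+0.000000+0.000000i) × (-0.210957-0.159343i) = +0.000000-0.000000i  (running Σ = +0.028489-0.000000i)
  m=6: (-0.000000+0.000000i) × (-0.074737-0.445563i) = +0.000000+0.000000i  (running Σ = +0.028489+0.000000i)
  m=7: (-0.000000-0.000000i) × (+0.183255-0.272804i) = -0.000000-0.000000i  (running Σ = +0.028489+0.000000i)
  m=8: (+0.000000-0.000000i) × (+0.123681-0.027863i) = +0.000000-0.000000i  (running Σ = +0.028489-0.000000i)
Σ over m = +0.028489-0.000000i; ×(4π/17) → +0.021059-0.000000i. Real part: 0.021059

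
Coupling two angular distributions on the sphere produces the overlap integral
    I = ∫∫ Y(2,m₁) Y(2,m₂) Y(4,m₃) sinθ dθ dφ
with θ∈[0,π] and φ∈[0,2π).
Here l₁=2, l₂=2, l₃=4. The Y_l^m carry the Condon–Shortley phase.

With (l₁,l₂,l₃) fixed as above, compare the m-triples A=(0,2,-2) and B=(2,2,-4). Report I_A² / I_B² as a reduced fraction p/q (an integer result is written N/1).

l's match ⇒ only the (l;m) 3-j factors differ between A and B.
A: triangle coeff Δ(2,2,4) = 1/630; Σ_t [0,0]: t=0:+1/96 = 1/96; (3j)²=1/42 [(2 2 4; 0 2 -2)], sign=+1
B: triangle coeff Δ(2,2,4) = 1/630; Σ_t [0,0]: t=0:+1/576 = 1/576; (3j)²=1/9 [(2 2 4; 2 2 -4)], sign=+1
I_A²/I_B² = (1/42)/(1/9) = 3/14

3/14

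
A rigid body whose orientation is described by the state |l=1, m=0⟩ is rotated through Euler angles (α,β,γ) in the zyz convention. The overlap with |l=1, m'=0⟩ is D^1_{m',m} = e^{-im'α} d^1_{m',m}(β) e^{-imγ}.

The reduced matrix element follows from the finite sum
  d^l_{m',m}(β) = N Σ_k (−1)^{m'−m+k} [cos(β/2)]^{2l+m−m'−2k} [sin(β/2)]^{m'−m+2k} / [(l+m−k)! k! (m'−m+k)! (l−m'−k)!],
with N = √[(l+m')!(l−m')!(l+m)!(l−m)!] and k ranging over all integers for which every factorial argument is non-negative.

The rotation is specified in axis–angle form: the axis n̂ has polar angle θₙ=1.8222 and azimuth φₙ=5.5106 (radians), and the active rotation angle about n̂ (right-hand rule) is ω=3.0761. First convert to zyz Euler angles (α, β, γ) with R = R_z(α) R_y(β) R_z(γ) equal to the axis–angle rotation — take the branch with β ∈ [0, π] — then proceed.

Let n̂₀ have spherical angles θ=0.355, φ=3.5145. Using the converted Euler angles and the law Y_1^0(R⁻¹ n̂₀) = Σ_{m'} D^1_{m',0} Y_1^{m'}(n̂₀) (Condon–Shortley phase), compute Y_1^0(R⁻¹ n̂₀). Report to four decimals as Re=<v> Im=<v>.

Re=-0.3570 Im=0.0000

Axis–angle → zyz. n̂ = (sinθₙcosφₙ, sinθₙsinφₙ, cosθₙ) = (+0.693597, -0.676047, -0.248764), ω = 3.0761.
R = I cosω + sinω [n̂]ₓ + (1−cosω) n̂n̂ᵀ gives
  R = [-0.036734, -0.920523, -0.388958; -0.953084, -0.084757, +0.290598; -0.300469, +0.381385, -0.874222]
β = atan2(√(R₁₃²+R₂₃²), R₃₃) = 2.634627; α = atan2(R₂₃, R₁₃) mod 2π = 2.499937; γ = atan2(R₃₂, −R₃₁) mod 2π = 0.903515
Need the full column D^1_{m',0} for m'=−1..1 at α=2.4999, β=2.6346, γ=0.9035.
cos(β/2)=0.250777, sin(β/2)=0.968045
d^1_{-1,0}: single k=1 term ⇒ +0.343319;  D = -0.275035+0.205484i
d^1_{0,0}: k∈[0..1] ⇒ +0.062889 -0.937111 = -0.874222;  D = -0.874222+0.000000i
d^1_{1,0}: single k=0 term ⇒ -0.343319;  D = +0.275035+0.205484i
Y_1^{m'}(θ=0.355,φ=3.5145) and Σ D·Y over m':
  (-0.2750+0.2055i)·(-0.1118+0.0438i)  (-0.8742+0.0000i)·(+0.4581+0.0000i)  (+0.2750+0.2055i)·(+0.1118+0.0438i)
Y_1^0(R⁻¹ n̂) = -0.356975+0.000000i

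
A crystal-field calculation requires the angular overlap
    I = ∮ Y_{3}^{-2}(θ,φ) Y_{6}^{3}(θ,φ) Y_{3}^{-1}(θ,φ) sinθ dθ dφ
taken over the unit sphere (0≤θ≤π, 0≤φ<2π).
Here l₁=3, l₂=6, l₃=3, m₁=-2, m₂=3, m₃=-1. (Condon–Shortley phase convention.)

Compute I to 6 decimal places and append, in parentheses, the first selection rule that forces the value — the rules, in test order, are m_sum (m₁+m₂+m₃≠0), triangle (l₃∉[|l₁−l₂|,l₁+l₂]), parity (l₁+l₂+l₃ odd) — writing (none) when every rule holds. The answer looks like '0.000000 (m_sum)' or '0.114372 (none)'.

-0.230476 (none)

Checks pass: Σm=0; 12 even; l₃=3∈[3,9].
(2·3+1)(2·6+1)(2·3+1) = 637
Δ: 6! 0! 6! / 13! → 1/12012
sum: t=3:−1/1296 = -1/1296
3j²(3 6 3; 0 0 0) = Δ·Π!·Σ² = 100/3003  (sign +1)
sum: t=5:−1/5760 = -1/5760
3j²(3 6 3; -2 3 -1) = Δ·Π!·Σ² = 9/286  (sign -1)
combine: 4πI² = 637·100/3003·9/286 = 1050/1573
take √, sign -1: I = -0.23047581
No selection rule forces the value: the integral is nonzero (none).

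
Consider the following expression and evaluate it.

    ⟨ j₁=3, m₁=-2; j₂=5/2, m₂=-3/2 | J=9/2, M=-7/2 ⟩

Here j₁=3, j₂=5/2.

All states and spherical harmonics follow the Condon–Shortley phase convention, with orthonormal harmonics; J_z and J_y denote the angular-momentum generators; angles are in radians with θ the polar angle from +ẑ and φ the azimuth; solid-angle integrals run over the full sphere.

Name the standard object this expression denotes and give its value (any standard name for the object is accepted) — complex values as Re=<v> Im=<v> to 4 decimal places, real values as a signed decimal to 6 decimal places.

Clebsch–Gordan coefficient, −√(1/99) ≈ -0.100504

This is a Clebsch–Gordan (vector-coupling) coefficient.
triangle: 1!×5!×4!/11! = 2880/39916800
(j±m)!: 1!×5!×1!×4!×1!×8! = 116121600
prefactor² = (2J+1)×Δ×N² = 921600/11
  k=0: +1/(0!×1!×5!×1!×0!×3!) = 1/720
  k=1: −1/(1!×0!×4!×0!×1!×4!) = -1/576
Σ = -1/2880  ⇒  CG² = 921600/11×(-1/2880)² = 1/99
CG = −√(1/99) = -0.100504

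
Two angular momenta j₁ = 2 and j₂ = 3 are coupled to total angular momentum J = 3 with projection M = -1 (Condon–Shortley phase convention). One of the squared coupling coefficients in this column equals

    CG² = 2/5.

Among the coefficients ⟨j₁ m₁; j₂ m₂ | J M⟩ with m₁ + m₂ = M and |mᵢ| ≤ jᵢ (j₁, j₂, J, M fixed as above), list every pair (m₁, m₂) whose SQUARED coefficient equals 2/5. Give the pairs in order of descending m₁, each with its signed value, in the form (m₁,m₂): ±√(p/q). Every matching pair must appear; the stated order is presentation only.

Admissible pairs with m₁+m₂ = M = -1: (-2,1), (-1,0), (0,-1), (1,-2), (2,-3)
  (m₁,m₂)=(2,-3): CG² = 1/6, CG = +√(1/6)
  (m₁,m₂)=(1,-2): CG² = 1/4, CG = +√(1/4)
  (m₁,m₂)=(0,-1): CG² = 3/20, CG = −√(3/20)
  (m₁,m₂)=(-1,0): CG² = 1/30, CG = −√(1/30)
  (m₁,m₂)=(-2,1): CG² = 2/5, CG = +√(2/5)   ← matches the target
Pairs with CG² = 2/5: (-2,1): +√(2/5)

(-2,1): +√(2/5)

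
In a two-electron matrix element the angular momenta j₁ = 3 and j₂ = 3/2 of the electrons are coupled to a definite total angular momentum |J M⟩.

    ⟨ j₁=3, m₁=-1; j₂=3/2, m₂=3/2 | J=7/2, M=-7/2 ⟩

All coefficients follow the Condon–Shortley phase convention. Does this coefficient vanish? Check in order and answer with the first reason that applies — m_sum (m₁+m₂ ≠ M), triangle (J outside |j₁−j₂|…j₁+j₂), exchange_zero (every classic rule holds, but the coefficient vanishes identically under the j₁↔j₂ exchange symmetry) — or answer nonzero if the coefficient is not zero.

m-sum: m₁+m₂ = -1+3/2 = 1/2, M = -7/2  ✗ ⇒ coefficient is 0

m_sum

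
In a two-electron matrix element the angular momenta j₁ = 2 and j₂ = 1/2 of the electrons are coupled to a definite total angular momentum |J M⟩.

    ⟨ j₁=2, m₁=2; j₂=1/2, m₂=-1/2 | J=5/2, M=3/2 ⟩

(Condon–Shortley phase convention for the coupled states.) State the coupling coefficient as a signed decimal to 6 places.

√[6·0!4!1!/6! · 4!0!0!1!4!1!] = √(576/5)
  +(−1)^0/∏(0,0,0,0,4,1)! = 1/24  (running 1/24)
⟨..|..⟩ = √(576/5)·(1/24) = +0.447214

+√(1/5) ≈ +0.447214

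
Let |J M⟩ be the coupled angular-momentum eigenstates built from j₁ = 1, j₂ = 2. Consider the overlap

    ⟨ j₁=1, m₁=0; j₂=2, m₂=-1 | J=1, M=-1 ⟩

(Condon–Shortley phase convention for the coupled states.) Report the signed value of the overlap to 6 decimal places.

-0.547723

triangle: 2!×0!×2!/5! = 4/120
(j±m)!: 1!×1!×1!×3!×0!×2! = 12
prefactor² = (2J+1)×Δ×N² = 6/5
  k=1: −1/(1!×1!×0!×0!×0!×2!) = -1/2
Σ = -1/2  ⇒  CG² = 6/5×(-1/2)² = 3/10
CG = −√(3/10) = -0.547723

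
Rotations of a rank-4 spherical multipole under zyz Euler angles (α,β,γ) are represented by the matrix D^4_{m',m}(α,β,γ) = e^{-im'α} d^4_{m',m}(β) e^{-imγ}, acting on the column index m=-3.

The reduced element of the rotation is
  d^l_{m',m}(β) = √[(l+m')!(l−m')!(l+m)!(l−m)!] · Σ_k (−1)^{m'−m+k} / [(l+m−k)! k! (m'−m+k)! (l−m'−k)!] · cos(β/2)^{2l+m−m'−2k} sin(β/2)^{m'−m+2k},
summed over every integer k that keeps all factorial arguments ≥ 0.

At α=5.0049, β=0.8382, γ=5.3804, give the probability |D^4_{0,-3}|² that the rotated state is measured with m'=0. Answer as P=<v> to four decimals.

Split into d^4_{0,-3}(β=0.8382) × two z-phases.
Half-angle: c=0.913456, s=0.406939. N=√(24·24·1·5040)=1703.830978
k∈{0,1} keeps every argument non-negative
  k=0: (−1)^3·1703.8310/(144)·0.9135^5·0.4069^3 = -0.507093
  k=1: (−1)^4·1703.8310/(144)·0.9135^3·0.4069^5 = +0.100640
d^4_{0,-3}(0.8382) = -0.507093 +0.100640 = -0.406453
|D^4_{0,-3}|² = |d^4_{0,-3}(β)|² = (-0.406453)² = 0.165204 (the z-rotation phases have unit modulus)

P=0.1652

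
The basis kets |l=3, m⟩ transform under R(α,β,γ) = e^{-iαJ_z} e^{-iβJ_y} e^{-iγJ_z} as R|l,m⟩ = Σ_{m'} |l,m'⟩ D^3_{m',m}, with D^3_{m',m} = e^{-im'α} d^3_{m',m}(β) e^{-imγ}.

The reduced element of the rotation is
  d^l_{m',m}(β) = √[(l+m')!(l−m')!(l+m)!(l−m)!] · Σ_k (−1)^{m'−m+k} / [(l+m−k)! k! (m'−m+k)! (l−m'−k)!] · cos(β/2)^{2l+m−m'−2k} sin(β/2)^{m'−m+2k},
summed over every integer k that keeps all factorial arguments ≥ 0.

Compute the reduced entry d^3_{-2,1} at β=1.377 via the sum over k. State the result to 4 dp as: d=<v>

d=0.4941

d^3_{-2,1}(β=1.3770) via the finite sum:
c=cos(1.377000/2)=0.772200, s=sin(1.377000/2)=0.635380; N=√[1·120·24·2]=75.894664
Admissible k: 3..4 (factorial args all ≥0)
  k=3: (−1)^0·75.8947/(12)·0.7722^3·0.6354^3 = +0.746997
  k=4: (−1)^1·75.8947/(24)·0.7722^1·0.6354^5 = -0.252869
d^3_{-2,1}(1.3770) = +0.746997 -0.252869 = +0.494128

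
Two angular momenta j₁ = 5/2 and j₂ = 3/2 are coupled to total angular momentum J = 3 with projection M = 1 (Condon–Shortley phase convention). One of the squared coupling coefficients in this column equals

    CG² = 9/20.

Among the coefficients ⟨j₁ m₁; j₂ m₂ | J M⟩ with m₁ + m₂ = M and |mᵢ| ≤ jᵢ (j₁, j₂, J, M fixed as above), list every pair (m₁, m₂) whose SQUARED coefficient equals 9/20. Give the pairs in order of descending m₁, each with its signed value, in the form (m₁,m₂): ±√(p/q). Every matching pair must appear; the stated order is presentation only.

Admissible pairs with m₁+m₂ = M = 1: (-1/2,3/2), (1/2,1/2), (3/2,-1/2), (5/2,-3/2)
  (m₁,m₂)=(5/2,-3/2): CG² = 1/8, CG = +√(1/8)
  (m₁,m₂)=(3/2,-1/2): CG² = 49/120, CG = +√(49/120)
  (m₁,m₂)=(1/2,1/2): CG² = 1/60, CG = −√(1/60)
  (m₁,m₂)=(-1/2,3/2): CG² = 9/20, CG = −√(9/20)   ← matches the target
Pairs with CG² = 9/20: (-1/2,3/2): −√(9/20)

(-1/2,3/2): −√(9/20)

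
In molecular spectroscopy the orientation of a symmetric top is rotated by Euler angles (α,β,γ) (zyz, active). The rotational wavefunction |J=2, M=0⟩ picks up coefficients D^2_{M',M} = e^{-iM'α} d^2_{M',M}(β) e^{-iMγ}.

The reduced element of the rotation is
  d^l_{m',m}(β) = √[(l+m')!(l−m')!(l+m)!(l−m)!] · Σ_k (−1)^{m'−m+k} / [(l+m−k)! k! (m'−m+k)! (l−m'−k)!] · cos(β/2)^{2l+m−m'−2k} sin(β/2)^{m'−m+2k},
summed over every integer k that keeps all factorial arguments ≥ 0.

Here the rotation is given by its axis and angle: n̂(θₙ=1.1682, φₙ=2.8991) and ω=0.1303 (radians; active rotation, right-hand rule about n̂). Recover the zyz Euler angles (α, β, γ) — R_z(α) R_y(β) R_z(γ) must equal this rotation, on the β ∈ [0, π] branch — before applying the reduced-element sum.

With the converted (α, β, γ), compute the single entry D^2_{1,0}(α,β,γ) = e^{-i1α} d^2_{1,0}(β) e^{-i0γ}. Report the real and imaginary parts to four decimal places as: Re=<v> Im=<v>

Re=-0.0313 Im=0.1420

Axis–angle → zyz. n̂ = (sinθₙcosφₙ, sinθₙsinφₙ, cosθₙ) = (-0.893129, +0.220924, +0.391808), ω = 0.1303.
R = I cosω + sinω [n̂]ₓ + (1−cosω) n̂n̂ᵀ gives
  R = [+0.998285, -0.052581, +0.025739; +0.049236, +0.991937, +0.116779; -0.031671, -0.115312, +0.992824]
β = atan2(√(R₁₃²+R₂₃²), R₃₃) = 0.119869; α = atan2(R₂₃, R₁₃) mod 2π = 1.353861; γ = atan2(R₃₂, −R₃₁) mod 2π = 4.980439
First d^2_{1,0}(β=0.1199), then the phase factors e^{-i(1)α} and e^{-i(0)γ}:
Half-angle: c=0.998204, s=0.059899. N=√(6·1·2·2)=4.898979
k∈{0,1} keeps every argument non-negative
  k=0: (−1)^1·4.8990/(2)·0.9982^3·0.0599^1 = -0.145932
  k=1: (−1)^2·4.8990/(2)·0.9982^1·0.0599^3 = +0.000525
d^2_{1,0}(0.1199) = -0.145932 +0.000525 = -0.145407
Attach z-rotation phases: D = e^{-i(1)(1.3539)}·(-0.145407)·e^{-i(0)(4.9804)} = -0.031297+0.141999i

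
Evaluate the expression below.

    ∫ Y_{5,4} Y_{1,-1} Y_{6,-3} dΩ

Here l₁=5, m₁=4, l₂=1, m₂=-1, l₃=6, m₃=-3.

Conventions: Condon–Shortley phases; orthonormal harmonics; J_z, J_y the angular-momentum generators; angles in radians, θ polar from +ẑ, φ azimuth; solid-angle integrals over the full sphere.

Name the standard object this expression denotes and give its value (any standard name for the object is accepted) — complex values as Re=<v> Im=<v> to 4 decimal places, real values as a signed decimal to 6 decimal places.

Gaunt coefficient, -0.070770

This is a Gaunt coefficient — the integral of a triple product of spherical harmonics over the sphere.
Rules hold: Σm=0, L=12 even, 4≤6≤6.
N = 11·3·13 = 429
Δ = 0!·10!·2!/13! = 1/858
Racah Σ t=0..0: t=0:+1/14400 = 1/14400
⇒ 3j(5 1 6; 0 0 0)² = 6/143, sgn +1
Racah Σ t=0..0: t=0:+1/725760 = 1/725760
⇒ 3j(5 1 6; 4 -1 -3)² = 1/286, sgn -1
4πI² = N·(3j₀)²·(3jₘ)² = 9/143
I = -1·√(0.0629371/4π) = -0.07076985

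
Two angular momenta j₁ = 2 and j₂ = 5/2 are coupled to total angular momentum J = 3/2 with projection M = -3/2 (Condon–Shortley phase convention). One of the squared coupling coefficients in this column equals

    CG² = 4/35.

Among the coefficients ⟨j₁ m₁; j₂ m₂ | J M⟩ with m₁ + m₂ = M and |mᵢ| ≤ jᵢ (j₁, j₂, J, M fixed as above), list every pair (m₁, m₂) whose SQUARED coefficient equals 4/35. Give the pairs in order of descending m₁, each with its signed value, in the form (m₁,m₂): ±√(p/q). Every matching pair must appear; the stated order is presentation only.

(-2,1/2): −√(4/35)

Admissible pairs with m₁+m₂ = M = -3/2: (-2,1/2), (-1,-1/2), (0,-3/2), (1,-5/2)
  (m₁,m₂)=(1,-5/2): CG² = 2/7, CG = +√(2/7)
  (m₁,m₂)=(0,-3/2): CG² = 12/35, CG = −√(12/35)
  (m₁,m₂)=(-1,-1/2): CG² = 9/35, CG = +√(9/35)
  (m₁,m₂)=(-2,1/2): CG² = 4/35, CG = −√(4/35)   ← matches the target
Pairs with CG² = 4/35: (-2,1/2): −√(4/35)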